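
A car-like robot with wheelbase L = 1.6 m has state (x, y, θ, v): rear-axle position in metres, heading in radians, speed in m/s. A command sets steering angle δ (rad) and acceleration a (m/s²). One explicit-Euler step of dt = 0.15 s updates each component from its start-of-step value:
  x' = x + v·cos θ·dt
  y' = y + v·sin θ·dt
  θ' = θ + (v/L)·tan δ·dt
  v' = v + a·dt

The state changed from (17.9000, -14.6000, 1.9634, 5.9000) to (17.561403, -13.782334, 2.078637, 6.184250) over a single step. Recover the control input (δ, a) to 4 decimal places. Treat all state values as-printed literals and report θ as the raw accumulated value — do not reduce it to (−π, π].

δ = 0.2054, a = 1.8950

a = (v'−v)/dt = (0.284250)/0.15 = 1.8950
Δθ = θ'−θ = 0.115237;  (v·dt/L) = 5.9000·0.15/1.6 = 0.553125
tan δ = Δθ·L/(v·dt) = 0.208338  →  δ = 0.2054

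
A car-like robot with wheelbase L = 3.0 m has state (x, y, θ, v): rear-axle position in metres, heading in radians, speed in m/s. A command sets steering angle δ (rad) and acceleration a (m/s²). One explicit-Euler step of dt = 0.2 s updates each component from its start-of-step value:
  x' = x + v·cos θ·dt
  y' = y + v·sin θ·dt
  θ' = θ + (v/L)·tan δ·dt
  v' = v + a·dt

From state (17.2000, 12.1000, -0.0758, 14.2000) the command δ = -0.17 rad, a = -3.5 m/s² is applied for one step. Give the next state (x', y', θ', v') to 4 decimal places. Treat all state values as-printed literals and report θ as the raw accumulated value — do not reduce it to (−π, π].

(20.0318, 11.8849, -0.2383, 13.5000)

x' = 17.2000 + 14.2000·cos(-0.0758)·0.2 = 20.0318
y' = 12.1000 + 14.2000·sin(-0.0758)·0.2 = 11.8849
θ' = -0.0758 + (14.2000/3.0)·tan(-0.17)·0.2 = -0.2383
v' = 14.2000 − 3.5000·0.2 = 13.5000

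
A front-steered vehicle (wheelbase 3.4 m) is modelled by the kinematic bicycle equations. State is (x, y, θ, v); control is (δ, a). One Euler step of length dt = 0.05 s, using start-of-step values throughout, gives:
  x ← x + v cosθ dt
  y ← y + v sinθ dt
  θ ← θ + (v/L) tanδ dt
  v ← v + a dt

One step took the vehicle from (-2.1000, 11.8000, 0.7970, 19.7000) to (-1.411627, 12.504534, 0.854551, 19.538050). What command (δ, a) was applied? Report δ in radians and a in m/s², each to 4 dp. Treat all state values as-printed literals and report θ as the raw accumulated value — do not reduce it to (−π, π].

a = (v'−v)/dt = (-0.161950)/0.05 = -3.2390
Δθ = θ'−θ = 0.057551;  (v·dt/L) = 19.7000·0.05/3.4 = 0.289706
tan δ = Δθ·L/(v·dt) = 0.198653  →  δ = 0.1961

δ = 0.1961, a = -3.2390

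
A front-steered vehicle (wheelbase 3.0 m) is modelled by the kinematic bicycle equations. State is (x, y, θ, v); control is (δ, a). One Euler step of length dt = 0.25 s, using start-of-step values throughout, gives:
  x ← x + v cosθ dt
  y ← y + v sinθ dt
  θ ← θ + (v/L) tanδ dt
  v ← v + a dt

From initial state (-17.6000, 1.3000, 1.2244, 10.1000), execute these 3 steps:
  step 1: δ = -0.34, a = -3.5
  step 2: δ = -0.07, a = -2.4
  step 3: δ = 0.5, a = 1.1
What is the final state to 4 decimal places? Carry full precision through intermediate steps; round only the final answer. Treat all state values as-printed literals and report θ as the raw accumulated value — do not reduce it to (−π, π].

after step 1 (δ=-0.34, a=-3.5): (-16.742736, 3.675021, 0.926671, 9.225000)
after step 2 (δ=-0.07, a=-2.4): (-15.357836, 5.519157, 0.872771, 8.625000)
after step 3 (δ=0.5, a=1.1): (-13.972000, 7.171088, 1.265426, 8.900000)

(-13.9720, 7.1711, 1.2654, 8.9000)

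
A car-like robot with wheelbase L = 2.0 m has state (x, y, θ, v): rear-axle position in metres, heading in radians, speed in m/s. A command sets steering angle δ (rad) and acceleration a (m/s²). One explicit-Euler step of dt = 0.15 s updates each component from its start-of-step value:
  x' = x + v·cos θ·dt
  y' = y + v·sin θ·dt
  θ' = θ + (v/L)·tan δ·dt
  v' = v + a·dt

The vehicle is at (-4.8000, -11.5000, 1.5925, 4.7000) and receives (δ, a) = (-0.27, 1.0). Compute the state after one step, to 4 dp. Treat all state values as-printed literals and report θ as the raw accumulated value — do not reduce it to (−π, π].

x' = -4.8000 + 4.7000·cos(1.5925)·0.15 = -4.8153
y' = -11.5000 + 4.7000·sin(1.5925)·0.15 = -10.7952
θ' = 1.5925 + (4.7000/2.0)·tan(-0.27)·0.15 = 1.4949
v' = 4.7000 + 1.0000·0.15 = 4.8500

(-4.8153, -10.7952, 1.4949, 4.8500)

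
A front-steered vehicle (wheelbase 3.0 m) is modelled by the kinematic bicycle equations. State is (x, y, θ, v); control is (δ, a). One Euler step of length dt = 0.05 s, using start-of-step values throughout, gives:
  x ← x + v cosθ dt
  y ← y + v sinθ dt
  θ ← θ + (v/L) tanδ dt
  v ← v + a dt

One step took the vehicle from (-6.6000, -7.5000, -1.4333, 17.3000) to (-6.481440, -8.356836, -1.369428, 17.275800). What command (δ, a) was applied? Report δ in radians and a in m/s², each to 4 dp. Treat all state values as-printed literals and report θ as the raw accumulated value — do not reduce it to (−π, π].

δ = 0.2180, a = -0.4840

a = (v'−v)/dt = (-0.024200)/0.05 = -0.4840
Δθ = θ'−θ = 0.063872;  (v·dt/L) = 17.3000·0.05/3.0 = 0.288333
tan δ = Δθ·L/(v·dt) = 0.221521  →  δ = 0.2180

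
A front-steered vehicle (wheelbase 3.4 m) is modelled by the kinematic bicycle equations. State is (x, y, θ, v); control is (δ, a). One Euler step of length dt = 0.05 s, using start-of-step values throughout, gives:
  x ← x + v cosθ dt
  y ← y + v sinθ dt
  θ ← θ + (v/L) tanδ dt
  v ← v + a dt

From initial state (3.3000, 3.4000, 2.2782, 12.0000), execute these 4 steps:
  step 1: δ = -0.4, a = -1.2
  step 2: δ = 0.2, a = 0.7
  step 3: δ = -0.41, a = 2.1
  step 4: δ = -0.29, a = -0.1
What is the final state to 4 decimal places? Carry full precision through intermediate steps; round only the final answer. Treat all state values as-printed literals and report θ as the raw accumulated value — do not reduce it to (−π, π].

(1.8490, 5.3086, 2.1096, 12.0750)

after step 1 (δ=-0.4, a=-1.2): (2.910082, 3.856031, 2.203589, 11.940000)
after step 2 (δ=0.2, a=0.7): (2.557017, 4.337439, 2.239183, 11.975000)
after step 3 (δ=-0.41, a=2.1): (2.185959, 4.807352, 2.162643, 12.080000)
after step 4 (δ=-0.29, a=-0.1): (1.848991, 5.308618, 2.109631, 12.075000)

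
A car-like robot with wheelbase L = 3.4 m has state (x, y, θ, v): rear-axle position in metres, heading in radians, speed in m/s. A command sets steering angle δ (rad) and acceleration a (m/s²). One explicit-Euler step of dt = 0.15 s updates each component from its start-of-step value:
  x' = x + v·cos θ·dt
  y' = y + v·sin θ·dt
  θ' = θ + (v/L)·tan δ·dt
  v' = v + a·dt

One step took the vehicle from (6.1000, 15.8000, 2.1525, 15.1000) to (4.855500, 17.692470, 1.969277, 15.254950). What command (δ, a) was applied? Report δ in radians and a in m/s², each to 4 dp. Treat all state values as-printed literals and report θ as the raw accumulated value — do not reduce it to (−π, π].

δ = -0.2684, a = 1.0330

a = (v'−v)/dt = (0.154950)/0.15 = 1.0330
Δθ = θ'−θ = -0.183223;  (v·dt/L) = 15.1000·0.15/3.4 = 0.666176
tan δ = Δθ·L/(v·dt) = -0.275037  →  δ = -0.2684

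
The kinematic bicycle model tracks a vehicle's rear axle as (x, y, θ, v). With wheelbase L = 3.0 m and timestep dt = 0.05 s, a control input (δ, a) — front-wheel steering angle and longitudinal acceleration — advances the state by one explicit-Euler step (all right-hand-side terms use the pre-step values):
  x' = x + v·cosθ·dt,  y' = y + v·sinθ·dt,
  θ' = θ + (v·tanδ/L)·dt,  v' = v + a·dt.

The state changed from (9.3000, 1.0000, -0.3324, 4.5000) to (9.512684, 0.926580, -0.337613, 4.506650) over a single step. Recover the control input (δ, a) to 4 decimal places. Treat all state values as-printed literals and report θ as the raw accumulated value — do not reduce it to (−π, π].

a = (v'−v)/dt = (0.006650)/0.05 = 0.1330
Δθ = θ'−θ = -0.005213;  (v·dt/L) = 4.5000·0.05/3.0 = 0.075000
tan δ = Δθ·L/(v·dt) = -0.069507  →  δ = -0.0694

δ = -0.0694, a = 0.1330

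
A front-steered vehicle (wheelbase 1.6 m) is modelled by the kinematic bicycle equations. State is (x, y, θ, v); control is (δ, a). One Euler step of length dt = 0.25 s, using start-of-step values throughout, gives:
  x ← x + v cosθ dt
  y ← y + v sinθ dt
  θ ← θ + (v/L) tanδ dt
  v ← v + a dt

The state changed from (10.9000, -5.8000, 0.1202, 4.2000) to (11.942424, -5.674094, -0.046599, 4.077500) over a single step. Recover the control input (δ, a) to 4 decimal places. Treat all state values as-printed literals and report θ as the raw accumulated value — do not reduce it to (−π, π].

δ = -0.2489, a = -0.4900

a = (v'−v)/dt = (-0.122500)/0.25 = -0.4900
Δθ = θ'−θ = -0.166799;  (v·dt/L) = 4.2000·0.25/1.6 = 0.656250
tan δ = Δθ·L/(v·dt) = -0.254170  →  δ = -0.2489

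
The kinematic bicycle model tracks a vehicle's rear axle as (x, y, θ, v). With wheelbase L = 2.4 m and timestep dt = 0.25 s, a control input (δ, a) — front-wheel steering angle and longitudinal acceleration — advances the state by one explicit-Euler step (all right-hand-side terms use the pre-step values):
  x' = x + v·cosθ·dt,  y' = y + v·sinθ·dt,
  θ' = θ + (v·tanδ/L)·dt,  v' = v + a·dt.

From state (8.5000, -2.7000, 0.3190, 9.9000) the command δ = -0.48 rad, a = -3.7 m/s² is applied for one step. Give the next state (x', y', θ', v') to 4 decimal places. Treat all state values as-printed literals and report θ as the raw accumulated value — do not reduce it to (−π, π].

x' = 8.5000 + 9.9000·cos(0.3190)·0.25 = 10.8501
y' = -2.7000 + 9.9000·sin(0.3190)·0.25 = -1.9238
θ' = 0.3190 + (9.9000/2.4)·tan(-0.48)·0.25 = -0.2179
v' = 9.9000 − 3.7000·0.25 = 8.9750

(10.8501, -1.9238, -0.2179, 8.9750)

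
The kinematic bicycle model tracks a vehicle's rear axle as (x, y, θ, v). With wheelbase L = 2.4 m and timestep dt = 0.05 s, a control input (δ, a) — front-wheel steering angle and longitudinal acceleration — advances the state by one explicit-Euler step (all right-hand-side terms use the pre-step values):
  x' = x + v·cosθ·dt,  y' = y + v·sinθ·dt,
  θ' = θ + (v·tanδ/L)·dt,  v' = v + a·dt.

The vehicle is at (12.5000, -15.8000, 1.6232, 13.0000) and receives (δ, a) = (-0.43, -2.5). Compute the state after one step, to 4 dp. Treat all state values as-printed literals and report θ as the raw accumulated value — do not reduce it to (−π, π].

x' = 12.5000 + 13.0000·cos(1.6232)·0.05 = 12.4660
y' = -15.8000 + 13.0000·sin(1.6232)·0.05 = -15.1509
θ' = 1.6232 + (13.0000/2.4)·tan(-0.43)·0.05 = 1.4990
v' = 13.0000 − 2.5000·0.05 = 12.8750

(12.4660, -15.1509, 1.4990, 12.8750)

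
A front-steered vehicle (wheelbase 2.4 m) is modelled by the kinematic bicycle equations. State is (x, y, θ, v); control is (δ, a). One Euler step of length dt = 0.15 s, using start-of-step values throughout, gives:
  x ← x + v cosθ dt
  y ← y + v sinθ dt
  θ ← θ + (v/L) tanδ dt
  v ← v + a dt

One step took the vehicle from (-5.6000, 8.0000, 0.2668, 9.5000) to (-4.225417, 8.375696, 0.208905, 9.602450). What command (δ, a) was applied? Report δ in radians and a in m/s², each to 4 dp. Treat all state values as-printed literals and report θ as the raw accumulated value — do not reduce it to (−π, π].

δ = -0.0972, a = 0.6830

a = (v'−v)/dt = (0.102450)/0.15 = 0.6830
Δθ = θ'−θ = -0.057895;  (v·dt/L) = 9.5000·0.15/2.4 = 0.593750
tan δ = Δθ·L/(v·dt) = -0.097507  →  δ = -0.0972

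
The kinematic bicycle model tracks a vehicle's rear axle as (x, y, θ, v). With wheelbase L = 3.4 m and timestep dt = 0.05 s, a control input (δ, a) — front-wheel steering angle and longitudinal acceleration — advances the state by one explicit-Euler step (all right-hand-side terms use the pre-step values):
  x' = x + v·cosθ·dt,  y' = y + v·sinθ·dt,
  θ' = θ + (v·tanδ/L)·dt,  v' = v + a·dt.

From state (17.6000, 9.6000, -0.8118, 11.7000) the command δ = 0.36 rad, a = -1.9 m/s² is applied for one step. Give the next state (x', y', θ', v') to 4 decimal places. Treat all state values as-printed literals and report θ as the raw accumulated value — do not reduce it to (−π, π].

x' = 17.6000 + 11.7000·cos(-0.8118)·0.05 = 18.0026
y' = 9.6000 + 11.7000·sin(-0.8118)·0.05 = 9.1756
θ' = -0.8118 + (11.7000/3.4)·tan(0.36)·0.05 = -0.7470
v' = 11.7000 − 1.9000·0.05 = 11.6050

(18.0026, 9.1756, -0.7470, 11.6050)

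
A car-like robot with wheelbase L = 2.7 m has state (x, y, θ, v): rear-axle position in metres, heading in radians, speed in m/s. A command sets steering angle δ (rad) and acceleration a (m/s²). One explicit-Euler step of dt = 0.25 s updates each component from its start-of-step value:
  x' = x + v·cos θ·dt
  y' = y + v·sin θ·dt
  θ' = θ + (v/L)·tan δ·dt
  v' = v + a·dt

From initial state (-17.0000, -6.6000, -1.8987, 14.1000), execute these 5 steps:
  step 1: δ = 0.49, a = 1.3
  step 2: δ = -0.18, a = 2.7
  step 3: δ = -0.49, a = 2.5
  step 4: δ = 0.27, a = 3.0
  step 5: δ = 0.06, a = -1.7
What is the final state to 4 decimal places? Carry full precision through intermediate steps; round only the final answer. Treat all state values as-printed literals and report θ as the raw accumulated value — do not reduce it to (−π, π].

after step 1 (δ=0.49, a=1.3): (-18.135258, -9.937186, -1.202332, 14.425000)
after step 2 (δ=-0.18, a=2.7): (-16.836348, -13.301391, -1.445379, 15.100000)
after step 3 (δ=-0.49, a=2.5): (-16.364139, -17.046740, -2.191135, 15.725000)
after step 4 (δ=0.27, a=3.0): (-18.649417, -20.245526, -1.788170, 16.475000)
after step 5 (δ=0.06, a=-1.7): (-19.537691, -24.267351, -1.696532, 16.050000)

(-19.5377, -24.2674, -1.6965, 16.0500)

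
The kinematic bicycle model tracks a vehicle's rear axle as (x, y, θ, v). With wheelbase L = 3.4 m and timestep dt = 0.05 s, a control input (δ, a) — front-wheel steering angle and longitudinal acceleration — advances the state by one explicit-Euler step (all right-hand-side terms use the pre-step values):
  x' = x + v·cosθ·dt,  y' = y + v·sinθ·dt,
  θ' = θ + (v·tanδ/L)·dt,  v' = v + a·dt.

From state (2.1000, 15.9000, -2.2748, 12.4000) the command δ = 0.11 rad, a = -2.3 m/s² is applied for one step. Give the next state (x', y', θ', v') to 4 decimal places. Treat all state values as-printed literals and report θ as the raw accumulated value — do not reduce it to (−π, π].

(1.6987, 15.4274, -2.2547, 12.2850)

x' = 2.1000 + 12.4000·cos(-2.2748)·0.05 = 1.6987
y' = 15.9000 + 12.4000·sin(-2.2748)·0.05 = 15.4274
θ' = -2.2748 + (12.4000/3.4)·tan(0.11)·0.05 = -2.2547
v' = 12.4000 − 2.3000·0.05 = 12.2850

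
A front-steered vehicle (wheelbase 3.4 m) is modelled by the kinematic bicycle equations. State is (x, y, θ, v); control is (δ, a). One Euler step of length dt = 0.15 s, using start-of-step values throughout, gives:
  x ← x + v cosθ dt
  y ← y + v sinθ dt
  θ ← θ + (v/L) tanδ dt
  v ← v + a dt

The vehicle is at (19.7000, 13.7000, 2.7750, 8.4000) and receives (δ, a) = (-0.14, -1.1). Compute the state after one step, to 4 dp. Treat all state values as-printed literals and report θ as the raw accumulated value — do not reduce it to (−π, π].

x' = 19.7000 + 8.4000·cos(2.7750)·0.15 = 18.5237
y' = 13.7000 + 8.4000·sin(2.7750)·0.15 = 14.1516
θ' = 2.7750 + (8.4000/3.4)·tan(-0.14)·0.15 = 2.7228
v' = 8.4000 − 1.1000·0.15 = 8.2350

(18.5237, 14.1516, 2.7228, 8.2350)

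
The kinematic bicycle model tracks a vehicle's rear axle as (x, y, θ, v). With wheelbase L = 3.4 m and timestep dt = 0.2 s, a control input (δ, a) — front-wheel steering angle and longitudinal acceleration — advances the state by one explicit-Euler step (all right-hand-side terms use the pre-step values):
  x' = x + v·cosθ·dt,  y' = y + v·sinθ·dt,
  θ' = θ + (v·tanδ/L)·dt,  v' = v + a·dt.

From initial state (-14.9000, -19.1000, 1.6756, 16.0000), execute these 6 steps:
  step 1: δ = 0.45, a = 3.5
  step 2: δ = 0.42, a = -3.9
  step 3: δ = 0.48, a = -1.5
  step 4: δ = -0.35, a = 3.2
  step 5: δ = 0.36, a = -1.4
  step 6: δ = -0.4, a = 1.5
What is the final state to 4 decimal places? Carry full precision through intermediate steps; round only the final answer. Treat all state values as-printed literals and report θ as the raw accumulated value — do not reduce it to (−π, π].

(-28.9549, -9.5750, 2.6837, 16.2800)

after step 1 (δ=0.45, a=3.5): (-15.234758, -15.917558, 2.130240, 16.700000)
after step 2 (δ=0.42, a=-3.9): (-17.007346, -13.086739, 2.568932, 15.920000)
after step 3 (δ=0.48, a=-1.5): (-19.683377, -11.361425, 3.056469, 15.620000)
after step 4 (δ=-0.35, a=3.2): (-22.796066, -11.095818, 2.721072, 16.260000)
after step 5 (δ=0.36, a=-1.4): (-25.764740, -9.768235, 3.081090, 15.980000)
after step 6 (δ=-0.4, a=1.5): (-28.954892, -9.574987, 2.683665, 16.280000)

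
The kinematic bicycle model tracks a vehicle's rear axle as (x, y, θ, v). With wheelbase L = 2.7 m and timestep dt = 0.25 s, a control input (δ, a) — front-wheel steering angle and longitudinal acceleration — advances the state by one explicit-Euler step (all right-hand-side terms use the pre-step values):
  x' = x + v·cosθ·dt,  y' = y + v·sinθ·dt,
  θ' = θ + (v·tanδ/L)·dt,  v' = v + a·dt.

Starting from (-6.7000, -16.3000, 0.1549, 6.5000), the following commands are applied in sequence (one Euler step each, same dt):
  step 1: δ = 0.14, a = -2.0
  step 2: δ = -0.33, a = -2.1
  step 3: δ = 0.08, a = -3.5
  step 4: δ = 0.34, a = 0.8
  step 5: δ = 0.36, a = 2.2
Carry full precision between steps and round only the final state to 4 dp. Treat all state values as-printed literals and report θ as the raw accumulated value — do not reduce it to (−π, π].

(0.0405, -15.2360, 0.4080, 5.3500)

after step 1 (δ=0.14, a=-2.0): (-5.094456, -16.049293, 0.239714, 6.000000)
after step 2 (δ=-0.33, a=-2.1): (-3.637347, -15.693156, 0.049423, 5.475000)
after step 3 (δ=0.08, a=-3.5): (-2.270269, -15.625536, 0.090065, 4.600000)
after step 4 (δ=0.34, a=0.8): (-1.124930, -15.522101, 0.240731, 4.800000)
after step 5 (δ=0.36, a=2.2): (0.040467, -15.236007, 0.408021, 5.350000)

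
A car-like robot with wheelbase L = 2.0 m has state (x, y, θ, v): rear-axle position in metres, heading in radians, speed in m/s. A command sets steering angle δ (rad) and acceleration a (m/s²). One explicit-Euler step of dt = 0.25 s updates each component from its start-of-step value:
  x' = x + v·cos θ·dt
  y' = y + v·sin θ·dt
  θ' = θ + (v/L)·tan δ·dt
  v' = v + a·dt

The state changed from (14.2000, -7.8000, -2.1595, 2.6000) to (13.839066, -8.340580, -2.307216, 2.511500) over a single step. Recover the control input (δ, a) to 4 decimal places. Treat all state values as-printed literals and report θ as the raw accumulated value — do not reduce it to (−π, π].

δ = -0.4266, a = -0.3540

a = (v'−v)/dt = (-0.088500)/0.25 = -0.3540
Δθ = θ'−θ = -0.147716;  (v·dt/L) = 2.6000·0.25/2.0 = 0.325000
tan δ = Δθ·L/(v·dt) = -0.454511  →  δ = -0.4266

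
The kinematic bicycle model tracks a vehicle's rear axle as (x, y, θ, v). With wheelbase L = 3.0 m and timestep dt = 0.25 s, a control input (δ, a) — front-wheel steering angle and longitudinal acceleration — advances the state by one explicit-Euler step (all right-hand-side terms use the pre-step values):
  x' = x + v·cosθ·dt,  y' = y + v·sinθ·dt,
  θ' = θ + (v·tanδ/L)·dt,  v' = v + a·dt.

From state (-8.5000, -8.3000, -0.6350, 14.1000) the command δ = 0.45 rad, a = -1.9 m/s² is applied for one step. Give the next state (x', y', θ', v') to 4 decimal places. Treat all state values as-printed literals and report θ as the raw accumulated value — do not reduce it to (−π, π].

x' = -8.5000 + 14.1000·cos(-0.6350)·0.25 = -5.6621
y' = -8.3000 + 14.1000·sin(-0.6350)·0.25 = -10.3910
θ' = -0.6350 + (14.1000/3.0)·tan(0.45)·0.25 = -0.0674
v' = 14.1000 − 1.9000·0.25 = 13.6250

(-5.6621, -10.3910, -0.0674, 13.6250)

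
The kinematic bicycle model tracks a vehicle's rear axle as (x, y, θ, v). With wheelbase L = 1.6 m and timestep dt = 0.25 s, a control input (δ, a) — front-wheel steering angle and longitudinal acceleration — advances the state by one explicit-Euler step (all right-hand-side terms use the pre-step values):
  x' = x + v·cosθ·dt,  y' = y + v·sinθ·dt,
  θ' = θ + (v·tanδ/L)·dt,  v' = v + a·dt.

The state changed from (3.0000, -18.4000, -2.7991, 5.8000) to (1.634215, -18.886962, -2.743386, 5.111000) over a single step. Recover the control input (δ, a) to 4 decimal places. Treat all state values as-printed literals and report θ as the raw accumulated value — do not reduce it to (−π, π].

δ = 0.0614, a = -2.7560

a = (v'−v)/dt = (-0.689000)/0.25 = -2.7560
Δθ = θ'−θ = 0.055714;  (v·dt/L) = 5.8000·0.25/1.6 = 0.906250
tan δ = Δθ·L/(v·dt) = 0.061478  →  δ = 0.0614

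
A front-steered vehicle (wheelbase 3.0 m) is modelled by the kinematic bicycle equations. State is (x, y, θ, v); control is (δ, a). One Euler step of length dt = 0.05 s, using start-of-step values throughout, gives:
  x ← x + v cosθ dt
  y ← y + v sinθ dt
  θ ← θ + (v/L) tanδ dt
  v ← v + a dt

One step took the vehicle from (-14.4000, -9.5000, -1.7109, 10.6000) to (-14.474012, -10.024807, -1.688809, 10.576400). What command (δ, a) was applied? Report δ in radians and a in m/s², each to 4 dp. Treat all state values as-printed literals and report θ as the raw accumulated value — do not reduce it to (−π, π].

δ = 0.1244, a = -0.4720

a = (v'−v)/dt = (-0.023600)/0.05 = -0.4720
Δθ = θ'−θ = 0.022091;  (v·dt/L) = 10.6000·0.05/3.0 = 0.176667
tan δ = Δθ·L/(v·dt) = 0.125043  →  δ = 0.1244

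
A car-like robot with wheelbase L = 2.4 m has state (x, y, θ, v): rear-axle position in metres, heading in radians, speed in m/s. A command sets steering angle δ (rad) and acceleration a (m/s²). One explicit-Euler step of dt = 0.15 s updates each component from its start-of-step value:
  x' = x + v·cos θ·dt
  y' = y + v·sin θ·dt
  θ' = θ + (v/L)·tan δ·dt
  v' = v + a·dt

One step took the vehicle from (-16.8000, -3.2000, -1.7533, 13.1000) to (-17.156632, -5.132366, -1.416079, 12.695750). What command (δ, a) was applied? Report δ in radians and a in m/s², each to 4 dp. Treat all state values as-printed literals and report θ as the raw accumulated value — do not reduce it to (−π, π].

a = (v'−v)/dt = (-0.404250)/0.15 = -2.6950
Δθ = θ'−θ = 0.337221;  (v·dt/L) = 13.1000·0.15/2.4 = 0.818750
tan δ = Δθ·L/(v·dt) = 0.411873  →  δ = 0.3907

δ = 0.3907, a = -2.6950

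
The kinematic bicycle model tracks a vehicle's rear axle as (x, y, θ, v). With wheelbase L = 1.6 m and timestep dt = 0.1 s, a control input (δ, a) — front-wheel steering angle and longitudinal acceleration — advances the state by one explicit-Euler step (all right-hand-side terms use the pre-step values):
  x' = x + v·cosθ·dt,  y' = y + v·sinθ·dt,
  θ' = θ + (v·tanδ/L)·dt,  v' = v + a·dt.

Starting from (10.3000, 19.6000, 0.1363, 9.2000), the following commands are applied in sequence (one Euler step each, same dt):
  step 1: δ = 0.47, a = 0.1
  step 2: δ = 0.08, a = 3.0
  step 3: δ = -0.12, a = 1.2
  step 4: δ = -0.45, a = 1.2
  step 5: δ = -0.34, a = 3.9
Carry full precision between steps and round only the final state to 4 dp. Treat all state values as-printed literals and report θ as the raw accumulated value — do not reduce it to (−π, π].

after step 1 (δ=0.47, a=0.1): (11.211467, 19.725008, 0.428380, 9.210000)
after step 2 (δ=0.08, a=3.0): (12.049246, 20.107590, 0.474529, 9.510000)
after step 3 (δ=-0.12, a=1.2): (12.895168, 20.542120, 0.402860, 9.630000)
after step 4 (δ=-0.45, a=1.2): (13.781074, 20.919665, 0.112121, 9.750000)
after step 5 (δ=-0.34, a=3.9): (14.749952, 21.028754, -0.103438, 10.140000)

(14.7500, 21.0288, -0.1034, 10.1400)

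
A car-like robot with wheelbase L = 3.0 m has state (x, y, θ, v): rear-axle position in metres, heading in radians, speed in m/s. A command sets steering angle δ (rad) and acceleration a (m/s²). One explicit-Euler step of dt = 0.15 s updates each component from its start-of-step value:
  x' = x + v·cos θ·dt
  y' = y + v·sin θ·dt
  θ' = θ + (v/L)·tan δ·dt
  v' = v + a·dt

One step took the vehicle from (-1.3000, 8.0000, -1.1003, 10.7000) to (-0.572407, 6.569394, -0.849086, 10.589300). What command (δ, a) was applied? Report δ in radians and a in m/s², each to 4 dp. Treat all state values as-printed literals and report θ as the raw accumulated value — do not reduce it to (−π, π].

a = (v'−v)/dt = (-0.110700)/0.15 = -0.7380
Δθ = θ'−θ = 0.251214;  (v·dt/L) = 10.7000·0.15/3.0 = 0.535000
tan δ = Δθ·L/(v·dt) = 0.469559  →  δ = 0.4390

δ = 0.4390, a = -0.7380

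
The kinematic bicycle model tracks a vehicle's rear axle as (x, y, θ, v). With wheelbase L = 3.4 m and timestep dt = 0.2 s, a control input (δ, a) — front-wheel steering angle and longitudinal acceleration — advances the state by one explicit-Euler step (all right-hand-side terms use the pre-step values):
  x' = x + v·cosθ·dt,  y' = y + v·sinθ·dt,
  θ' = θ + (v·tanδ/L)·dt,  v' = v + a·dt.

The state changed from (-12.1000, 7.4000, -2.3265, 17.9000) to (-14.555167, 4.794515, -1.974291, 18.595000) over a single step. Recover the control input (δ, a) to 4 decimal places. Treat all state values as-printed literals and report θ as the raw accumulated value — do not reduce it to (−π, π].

δ = 0.3228, a = 3.4750

a = (v'−v)/dt = (0.695000)/0.2 = 3.4750
Δθ = θ'−θ = 0.352209;  (v·dt/L) = 17.9000·0.2/3.4 = 1.052941
tan δ = Δθ·L/(v·dt) = 0.334500  →  δ = 0.3228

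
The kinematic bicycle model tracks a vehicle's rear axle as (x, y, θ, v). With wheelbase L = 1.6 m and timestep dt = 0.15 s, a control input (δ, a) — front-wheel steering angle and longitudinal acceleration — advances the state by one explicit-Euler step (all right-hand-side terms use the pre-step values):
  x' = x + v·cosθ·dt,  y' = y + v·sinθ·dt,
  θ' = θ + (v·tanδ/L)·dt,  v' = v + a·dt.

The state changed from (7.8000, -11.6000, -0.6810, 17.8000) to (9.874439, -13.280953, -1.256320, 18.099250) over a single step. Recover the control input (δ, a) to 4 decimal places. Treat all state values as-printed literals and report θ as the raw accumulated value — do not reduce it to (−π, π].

a = (v'−v)/dt = (0.299250)/0.15 = 1.9950
Δθ = θ'−θ = -0.575320;  (v·dt/L) = 17.8000·0.15/1.6 = 1.668750
tan δ = Δθ·L/(v·dt) = -0.344761  →  δ = -0.3320

δ = -0.3320, a = 1.9950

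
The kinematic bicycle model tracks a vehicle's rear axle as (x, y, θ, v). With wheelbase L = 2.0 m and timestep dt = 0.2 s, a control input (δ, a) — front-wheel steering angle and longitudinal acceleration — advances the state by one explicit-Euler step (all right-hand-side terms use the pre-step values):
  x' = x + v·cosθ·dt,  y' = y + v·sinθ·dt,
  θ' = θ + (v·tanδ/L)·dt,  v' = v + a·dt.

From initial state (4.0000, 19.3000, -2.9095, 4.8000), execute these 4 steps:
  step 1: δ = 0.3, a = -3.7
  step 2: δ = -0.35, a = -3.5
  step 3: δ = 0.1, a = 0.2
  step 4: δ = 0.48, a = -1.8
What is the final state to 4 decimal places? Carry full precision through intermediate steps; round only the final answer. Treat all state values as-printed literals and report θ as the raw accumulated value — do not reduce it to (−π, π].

(1.0018, 18.4440, -2.6985, 3.0400)

after step 1 (δ=0.3, a=-3.7): (3.065740, 19.079186, -2.761019, 4.060000)
after step 2 (δ=-0.35, a=-3.5): (2.311838, 18.777566, -2.909220, 3.360000)
after step 3 (δ=0.1, a=0.2): (1.657899, 18.622813, -2.875508, 3.400000)
after step 4 (δ=0.48, a=-1.8): (1.001830, 18.444003, -2.698500, 3.040000)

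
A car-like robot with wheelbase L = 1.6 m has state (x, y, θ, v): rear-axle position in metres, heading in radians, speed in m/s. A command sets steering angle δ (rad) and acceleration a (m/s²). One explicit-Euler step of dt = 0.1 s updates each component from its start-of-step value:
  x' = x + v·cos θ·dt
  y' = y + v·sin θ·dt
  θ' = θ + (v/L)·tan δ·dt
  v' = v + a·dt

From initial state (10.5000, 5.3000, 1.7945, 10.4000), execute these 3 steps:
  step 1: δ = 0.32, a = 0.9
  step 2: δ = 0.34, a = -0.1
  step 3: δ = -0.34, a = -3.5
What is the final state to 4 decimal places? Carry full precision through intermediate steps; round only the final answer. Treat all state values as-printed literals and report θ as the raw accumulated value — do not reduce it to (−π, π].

(9.1717, 8.0843, 2.0101, 10.1300)

after step 1 (δ=0.32, a=0.9): (10.269284, 6.314086, 2.009903, 10.490000)
after step 2 (δ=0.34, a=-0.1): (9.823321, 7.263569, 2.241822, 10.480000)
after step 3 (δ=-0.34, a=-3.5): (9.171686, 8.084346, 2.010124, 10.130000)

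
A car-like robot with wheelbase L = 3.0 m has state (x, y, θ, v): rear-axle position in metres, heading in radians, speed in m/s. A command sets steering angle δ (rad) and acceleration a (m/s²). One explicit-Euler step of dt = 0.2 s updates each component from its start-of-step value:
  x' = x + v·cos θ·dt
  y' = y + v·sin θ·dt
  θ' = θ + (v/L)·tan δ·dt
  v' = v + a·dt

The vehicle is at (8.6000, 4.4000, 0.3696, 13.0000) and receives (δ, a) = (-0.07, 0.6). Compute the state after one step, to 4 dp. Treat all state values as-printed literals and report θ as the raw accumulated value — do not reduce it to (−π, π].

(11.0244, 5.3392, 0.3088, 13.1200)

x' = 8.6000 + 13.0000·cos(0.3696)·0.2 = 11.0244
y' = 4.4000 + 13.0000·sin(0.3696)·0.2 = 5.3392
θ' = 0.3696 + (13.0000/3.0)·tan(-0.07)·0.2 = 0.3088
v' = 13.0000 + 0.6000·0.2 = 13.1200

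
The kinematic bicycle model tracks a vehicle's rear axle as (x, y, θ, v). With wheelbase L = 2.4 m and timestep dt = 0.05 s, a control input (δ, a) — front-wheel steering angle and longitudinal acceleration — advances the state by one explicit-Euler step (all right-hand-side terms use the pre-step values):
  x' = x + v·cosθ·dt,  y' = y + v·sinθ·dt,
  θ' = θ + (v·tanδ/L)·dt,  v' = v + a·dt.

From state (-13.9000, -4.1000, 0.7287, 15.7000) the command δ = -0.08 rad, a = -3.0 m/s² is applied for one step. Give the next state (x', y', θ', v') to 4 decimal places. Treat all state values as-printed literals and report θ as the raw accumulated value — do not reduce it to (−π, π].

x' = -13.9000 + 15.7000·cos(0.7287)·0.05 = -13.3144
y' = -4.1000 + 15.7000·sin(0.7287)·0.05 = -3.5773
θ' = 0.7287 + (15.7000/2.4)·tan(-0.08)·0.05 = 0.7025
v' = 15.7000 − 3.0000·0.05 = 15.5500

(-13.3144, -3.5773, 0.7025, 15.5500)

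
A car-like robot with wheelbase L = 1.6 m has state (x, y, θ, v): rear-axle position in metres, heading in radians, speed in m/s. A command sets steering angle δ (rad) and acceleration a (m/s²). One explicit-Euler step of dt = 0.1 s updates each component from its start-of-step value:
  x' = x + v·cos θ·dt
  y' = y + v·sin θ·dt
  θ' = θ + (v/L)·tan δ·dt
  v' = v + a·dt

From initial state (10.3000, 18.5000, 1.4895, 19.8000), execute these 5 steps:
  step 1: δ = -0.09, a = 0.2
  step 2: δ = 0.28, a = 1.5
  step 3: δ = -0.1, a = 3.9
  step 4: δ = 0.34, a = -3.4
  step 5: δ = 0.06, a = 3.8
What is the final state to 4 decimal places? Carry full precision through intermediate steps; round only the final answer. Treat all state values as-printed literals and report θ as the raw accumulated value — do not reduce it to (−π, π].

(9.5001, 28.1918, 2.1341, 20.4000)

after step 1 (δ=-0.09, a=0.2): (10.460789, 20.473461, 1.377823, 19.820000)
after step 2 (δ=0.28, a=1.5): (10.840893, 22.418672, 1.734031, 19.970000)
after step 3 (δ=-0.1, a=3.9): (10.516358, 24.389125, 1.608801, 20.360000)
after step 4 (δ=0.34, a=-3.4): (10.438999, 26.423655, 2.058931, 20.020000)
after step 5 (δ=0.06, a=3.8): (9.500103, 28.191839, 2.134096, 20.400000)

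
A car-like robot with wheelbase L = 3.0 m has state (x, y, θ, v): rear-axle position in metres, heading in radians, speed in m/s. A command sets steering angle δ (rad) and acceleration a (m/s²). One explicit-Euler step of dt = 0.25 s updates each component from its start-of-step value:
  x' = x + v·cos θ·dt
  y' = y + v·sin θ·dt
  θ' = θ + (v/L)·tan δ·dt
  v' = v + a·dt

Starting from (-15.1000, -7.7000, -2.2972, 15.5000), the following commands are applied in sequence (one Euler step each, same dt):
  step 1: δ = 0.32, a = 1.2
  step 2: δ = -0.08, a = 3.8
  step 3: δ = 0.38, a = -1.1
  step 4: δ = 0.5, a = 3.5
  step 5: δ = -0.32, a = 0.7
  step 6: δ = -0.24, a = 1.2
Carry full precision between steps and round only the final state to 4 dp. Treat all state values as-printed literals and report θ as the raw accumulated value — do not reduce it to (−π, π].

after step 1 (δ=0.32, a=1.2): (-17.673719, -10.596825, -1.869155, 15.800000)
after step 2 (δ=-0.08, a=3.8): (-18.834829, -14.372315, -1.974714, 16.750000)
after step 3 (δ=0.38, a=-1.1): (-20.480616, -18.222840, -1.417200, 16.475000)
after step 4 (δ=0.5, a=3.5): (-19.850478, -22.293101, -0.667173, 17.350000)
after step 5 (δ=-0.32, a=0.7): (-16.443049, -24.977004, -1.146306, 17.525000)
after step 6 (δ=-0.24, a=1.2): (-14.638605, -28.969414, -1.503695, 17.825000)

(-14.6386, -28.9694, -1.5037, 17.8250)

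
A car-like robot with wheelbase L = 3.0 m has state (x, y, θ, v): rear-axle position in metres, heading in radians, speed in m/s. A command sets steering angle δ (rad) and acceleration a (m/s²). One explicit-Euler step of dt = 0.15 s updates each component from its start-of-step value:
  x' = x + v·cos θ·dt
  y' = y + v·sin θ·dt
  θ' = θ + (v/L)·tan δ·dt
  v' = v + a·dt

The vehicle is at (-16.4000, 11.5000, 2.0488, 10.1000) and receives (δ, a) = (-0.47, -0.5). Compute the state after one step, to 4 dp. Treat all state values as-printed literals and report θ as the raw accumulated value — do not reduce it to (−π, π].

x' = -16.4000 + 10.1000·cos(2.0488)·0.15 = -17.0969
y' = 11.5000 + 10.1000·sin(2.0488)·0.15 = 12.8452
θ' = 2.0488 + (10.1000/3.0)·tan(-0.47)·0.15 = 1.7923
v' = 10.1000 − 0.5000·0.15 = 10.0250

(-17.0969, 12.8452, 1.7923, 10.0250)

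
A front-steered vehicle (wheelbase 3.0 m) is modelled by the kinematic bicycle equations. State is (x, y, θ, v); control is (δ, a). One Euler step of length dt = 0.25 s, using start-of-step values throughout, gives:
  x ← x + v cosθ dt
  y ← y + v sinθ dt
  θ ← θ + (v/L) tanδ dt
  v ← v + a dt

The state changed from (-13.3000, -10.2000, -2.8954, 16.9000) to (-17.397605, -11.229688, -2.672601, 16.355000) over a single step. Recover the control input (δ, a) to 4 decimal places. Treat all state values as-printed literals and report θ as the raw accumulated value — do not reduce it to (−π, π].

δ = 0.1569, a = -2.1800

a = (v'−v)/dt = (-0.545000)/0.25 = -2.1800
Δθ = θ'−θ = 0.222799;  (v·dt/L) = 16.9000·0.25/3.0 = 1.408333
tan δ = Δθ·L/(v·dt) = 0.158200  →  δ = 0.1569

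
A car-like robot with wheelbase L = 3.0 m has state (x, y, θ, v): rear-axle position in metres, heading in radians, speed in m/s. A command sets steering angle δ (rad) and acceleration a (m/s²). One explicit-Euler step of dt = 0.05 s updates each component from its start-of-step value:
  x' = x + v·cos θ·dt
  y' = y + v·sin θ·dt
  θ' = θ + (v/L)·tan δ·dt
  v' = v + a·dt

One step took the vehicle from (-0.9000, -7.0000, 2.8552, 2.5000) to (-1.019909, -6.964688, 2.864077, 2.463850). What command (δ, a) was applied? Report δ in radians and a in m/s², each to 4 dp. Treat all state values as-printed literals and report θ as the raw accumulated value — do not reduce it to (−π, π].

a = (v'−v)/dt = (-0.036150)/0.05 = -0.7230
Δθ = θ'−θ = 0.008877;  (v·dt/L) = 2.5000·0.05/3.0 = 0.041667
tan δ = Δθ·L/(v·dt) = 0.213048  →  δ = 0.2099

δ = 0.2099, a = -0.7230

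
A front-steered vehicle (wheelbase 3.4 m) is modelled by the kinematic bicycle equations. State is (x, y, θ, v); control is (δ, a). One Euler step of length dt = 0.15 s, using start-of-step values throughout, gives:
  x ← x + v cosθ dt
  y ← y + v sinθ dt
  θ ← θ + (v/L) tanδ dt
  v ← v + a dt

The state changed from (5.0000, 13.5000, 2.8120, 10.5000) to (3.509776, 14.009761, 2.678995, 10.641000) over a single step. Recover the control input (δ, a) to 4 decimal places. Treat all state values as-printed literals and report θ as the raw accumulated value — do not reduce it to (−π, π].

δ = -0.2796, a = 0.9400

a = (v'−v)/dt = (0.141000)/0.15 = 0.9400
Δθ = θ'−θ = -0.133005;  (v·dt/L) = 10.5000·0.15/3.4 = 0.463235
tan δ = Δθ·L/(v·dt) = -0.287122  →  δ = -0.2796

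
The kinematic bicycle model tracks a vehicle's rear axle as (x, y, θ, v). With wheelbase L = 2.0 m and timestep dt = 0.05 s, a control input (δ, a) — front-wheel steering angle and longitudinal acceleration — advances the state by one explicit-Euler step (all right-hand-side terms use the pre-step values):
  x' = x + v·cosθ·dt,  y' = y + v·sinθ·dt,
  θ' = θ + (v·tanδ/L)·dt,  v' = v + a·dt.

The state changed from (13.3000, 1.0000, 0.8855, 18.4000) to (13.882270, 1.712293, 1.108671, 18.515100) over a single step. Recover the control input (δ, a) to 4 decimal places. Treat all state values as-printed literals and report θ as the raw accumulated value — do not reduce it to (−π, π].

a = (v'−v)/dt = (0.115100)/0.05 = 2.3020
Δθ = θ'−θ = 0.223171;  (v·dt/L) = 18.4000·0.05/2.0 = 0.460000
tan δ = Δθ·L/(v·dt) = 0.485154  →  δ = 0.4517

δ = 0.4517, a = 2.3020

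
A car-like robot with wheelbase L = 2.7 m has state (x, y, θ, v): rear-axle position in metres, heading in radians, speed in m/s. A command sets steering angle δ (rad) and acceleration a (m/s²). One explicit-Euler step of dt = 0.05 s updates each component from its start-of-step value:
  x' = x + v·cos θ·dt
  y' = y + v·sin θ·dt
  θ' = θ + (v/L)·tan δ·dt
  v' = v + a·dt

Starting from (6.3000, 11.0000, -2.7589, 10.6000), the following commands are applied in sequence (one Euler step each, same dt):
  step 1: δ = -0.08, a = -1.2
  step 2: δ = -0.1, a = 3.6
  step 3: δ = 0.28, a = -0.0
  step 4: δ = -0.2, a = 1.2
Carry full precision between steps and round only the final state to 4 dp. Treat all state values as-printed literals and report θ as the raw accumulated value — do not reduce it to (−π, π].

(4.3197, 10.2196, -2.7774, 10.7800)

after step 1 (δ=-0.08, a=-1.2): (5.808339, 10.802088, -2.774637, 10.540000)
after step 2 (δ=-0.1, a=3.6): (5.316424, 10.613013, -2.794221, 10.720000)
after step 3 (δ=0.28, a=-0.0): (4.812439, 10.430544, -2.737136, 10.720000)
after step 4 (δ=-0.2, a=1.2): (4.319686, 10.219618, -2.777378, 10.780000)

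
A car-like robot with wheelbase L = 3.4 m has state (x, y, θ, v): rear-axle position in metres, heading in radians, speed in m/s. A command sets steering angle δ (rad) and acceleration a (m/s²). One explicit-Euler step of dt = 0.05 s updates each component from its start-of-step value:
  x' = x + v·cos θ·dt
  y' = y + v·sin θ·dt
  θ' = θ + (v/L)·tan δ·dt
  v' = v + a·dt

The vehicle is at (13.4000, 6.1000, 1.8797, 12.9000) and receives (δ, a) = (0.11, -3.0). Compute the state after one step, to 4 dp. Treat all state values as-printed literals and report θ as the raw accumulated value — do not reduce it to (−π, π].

(13.2039, 6.7145, 1.9007, 12.7500)

x' = 13.4000 + 12.9000·cos(1.8797)·0.05 = 13.2039
y' = 6.1000 + 12.9000·sin(1.8797)·0.05 = 6.7145
θ' = 1.8797 + (12.9000/3.4)·tan(0.11)·0.05 = 1.9007
v' = 12.9000 − 3.0000·0.05 = 12.7500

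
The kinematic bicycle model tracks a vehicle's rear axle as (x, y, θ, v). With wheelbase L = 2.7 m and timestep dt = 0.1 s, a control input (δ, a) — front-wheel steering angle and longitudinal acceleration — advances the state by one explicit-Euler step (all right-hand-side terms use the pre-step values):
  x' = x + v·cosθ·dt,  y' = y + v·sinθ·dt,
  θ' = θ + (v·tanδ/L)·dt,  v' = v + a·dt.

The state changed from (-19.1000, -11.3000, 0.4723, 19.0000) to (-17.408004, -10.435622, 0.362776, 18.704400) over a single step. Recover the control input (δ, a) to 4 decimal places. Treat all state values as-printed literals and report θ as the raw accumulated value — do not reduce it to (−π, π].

a = (v'−v)/dt = (-0.295600)/0.1 = -2.9560
Δθ = θ'−θ = -0.109524;  (v·dt/L) = 19.0000·0.1/2.7 = 0.703704
tan δ = Δθ·L/(v·dt) = -0.155639  →  δ = -0.1544

δ = -0.1544, a = -2.9560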